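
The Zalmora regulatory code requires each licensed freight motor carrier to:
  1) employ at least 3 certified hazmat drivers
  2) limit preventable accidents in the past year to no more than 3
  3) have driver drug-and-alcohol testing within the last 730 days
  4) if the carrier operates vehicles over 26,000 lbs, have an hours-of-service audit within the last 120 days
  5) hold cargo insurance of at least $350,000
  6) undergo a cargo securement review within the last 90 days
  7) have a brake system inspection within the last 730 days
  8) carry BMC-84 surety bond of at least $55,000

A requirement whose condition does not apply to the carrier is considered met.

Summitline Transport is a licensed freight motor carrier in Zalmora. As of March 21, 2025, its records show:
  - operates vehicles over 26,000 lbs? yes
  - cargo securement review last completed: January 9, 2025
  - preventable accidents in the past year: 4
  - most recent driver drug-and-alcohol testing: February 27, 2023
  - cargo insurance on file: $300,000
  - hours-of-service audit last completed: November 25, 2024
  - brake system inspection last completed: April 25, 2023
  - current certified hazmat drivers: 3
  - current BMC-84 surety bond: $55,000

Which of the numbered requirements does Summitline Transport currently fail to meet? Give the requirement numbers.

2, 3, 5

1. certified hazmat drivers 3 ≥ 3 → met
2. preventable accidents in the past year 4 > 3 → not met
3. driver drug-and-alcohol testing 753 days ago vs limit 730 → not met
4. condition 'operates vehicles over 26,000 lbs' holds; hours-of-service audit 116 days ago vs limit 120 → met
5. cargo insurance $300,000 < $350,000 → not met
6. cargo securement review 71 days ago vs limit 90 → met
7. brake system inspection 696 days ago vs limit 730 → met
8. BMC-84 surety bond $55,000 ≥ $55,000 → met
Not met: 2, 3, 5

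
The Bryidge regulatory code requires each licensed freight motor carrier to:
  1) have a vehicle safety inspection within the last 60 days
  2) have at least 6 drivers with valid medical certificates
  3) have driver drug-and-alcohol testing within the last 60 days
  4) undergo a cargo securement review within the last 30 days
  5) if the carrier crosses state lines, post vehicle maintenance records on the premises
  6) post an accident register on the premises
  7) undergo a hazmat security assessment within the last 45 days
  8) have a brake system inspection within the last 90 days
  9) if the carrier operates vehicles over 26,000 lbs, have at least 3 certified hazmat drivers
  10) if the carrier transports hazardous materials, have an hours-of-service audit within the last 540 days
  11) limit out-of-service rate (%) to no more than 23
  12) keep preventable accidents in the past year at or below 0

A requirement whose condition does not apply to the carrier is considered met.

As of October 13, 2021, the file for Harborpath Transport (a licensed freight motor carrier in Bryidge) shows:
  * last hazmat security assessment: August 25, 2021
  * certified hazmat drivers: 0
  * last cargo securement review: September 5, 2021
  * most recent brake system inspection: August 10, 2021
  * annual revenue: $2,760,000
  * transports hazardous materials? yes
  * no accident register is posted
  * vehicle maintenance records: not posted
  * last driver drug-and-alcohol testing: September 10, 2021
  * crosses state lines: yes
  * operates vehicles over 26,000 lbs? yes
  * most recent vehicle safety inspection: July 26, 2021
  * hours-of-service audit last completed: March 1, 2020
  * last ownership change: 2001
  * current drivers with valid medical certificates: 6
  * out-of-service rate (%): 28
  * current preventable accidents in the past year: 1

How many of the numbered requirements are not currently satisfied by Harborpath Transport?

1. vehicle safety inspection 79 days ago vs limit 60 → not met
2. drivers with valid medical certificates 6 ≥ 6 → met
3. driver drug-and-alcohol testing 33 days ago vs limit 60 → met
4. cargo securement review 38 days ago vs limit 30 → not met
5. condition 'crosses state lines' holds; vehicle maintenance records absent → not met
6. accident register absent → not met
7. hazmat security assessment 49 days ago vs limit 45 → not met
8. brake system inspection 64 days ago vs limit 90 → met
9. condition 'operates vehicles over 26,000 lbs' holds; certified hazmat drivers 0 < 3 → not met
10. condition 'transports hazardous materials' holds; hours-of-service audit 591 days ago vs limit 540 → not met
11. out-of-service rate (%) 28 > 23 → not met
12. preventable accidents in the past year 1 > 0 → not met
Not met: 9 of 12

9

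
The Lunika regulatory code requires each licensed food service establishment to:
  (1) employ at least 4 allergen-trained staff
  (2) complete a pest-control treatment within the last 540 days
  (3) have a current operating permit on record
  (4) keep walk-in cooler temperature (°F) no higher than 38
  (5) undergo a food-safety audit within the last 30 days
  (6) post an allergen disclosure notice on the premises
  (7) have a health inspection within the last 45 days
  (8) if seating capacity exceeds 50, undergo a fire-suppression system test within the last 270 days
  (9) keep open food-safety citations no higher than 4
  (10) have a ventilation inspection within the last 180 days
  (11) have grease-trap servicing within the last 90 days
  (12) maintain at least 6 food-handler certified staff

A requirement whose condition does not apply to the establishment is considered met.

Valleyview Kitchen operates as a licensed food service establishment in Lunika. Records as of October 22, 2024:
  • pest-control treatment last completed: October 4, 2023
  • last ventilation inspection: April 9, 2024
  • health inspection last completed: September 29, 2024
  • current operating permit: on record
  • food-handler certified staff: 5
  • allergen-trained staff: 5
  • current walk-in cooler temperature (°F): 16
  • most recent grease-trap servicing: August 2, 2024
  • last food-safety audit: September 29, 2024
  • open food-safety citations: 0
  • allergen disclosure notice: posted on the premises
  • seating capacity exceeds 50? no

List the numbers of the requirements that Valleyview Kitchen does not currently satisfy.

10, 12

1. allergen-trained staff 5 ≥ 4 → met
2. pest-control treatment 384 days ago vs limit 540 → met
3. current operating permit present → met
4. walk-in cooler temperature (°F) 16 ≤ 38 → met
5. food-safety audit 23 days ago vs limit 30 → met
6. allergen disclosure notice present → met
7. health inspection 23 days ago vs limit 45 → met
8. condition 'seating capacity exceeds 50' does not hold → requirement n/a → met
9. open food-safety citations 0 ≤ 4 → met
10. ventilation inspection 196 days ago vs limit 180 → not met
11. grease-trap servicing 81 days ago vs limit 90 → met
12. food-handler certified staff 5 < 6 → not met
Not met: 10, 12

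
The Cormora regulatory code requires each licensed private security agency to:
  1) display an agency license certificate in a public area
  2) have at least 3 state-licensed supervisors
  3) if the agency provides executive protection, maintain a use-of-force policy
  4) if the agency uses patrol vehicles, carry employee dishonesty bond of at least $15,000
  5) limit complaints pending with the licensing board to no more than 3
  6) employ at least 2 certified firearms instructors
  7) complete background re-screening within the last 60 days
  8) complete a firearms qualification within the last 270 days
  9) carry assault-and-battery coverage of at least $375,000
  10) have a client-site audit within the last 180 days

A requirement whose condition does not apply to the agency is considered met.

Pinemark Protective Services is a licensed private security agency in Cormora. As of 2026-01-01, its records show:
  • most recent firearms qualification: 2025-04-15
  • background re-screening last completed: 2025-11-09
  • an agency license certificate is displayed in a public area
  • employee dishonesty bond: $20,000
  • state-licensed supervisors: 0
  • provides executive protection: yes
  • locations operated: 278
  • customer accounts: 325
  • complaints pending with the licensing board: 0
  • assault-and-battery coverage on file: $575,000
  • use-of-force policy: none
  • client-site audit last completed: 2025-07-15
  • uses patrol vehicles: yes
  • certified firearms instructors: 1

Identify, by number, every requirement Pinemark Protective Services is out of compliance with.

2, 3, 6

1. agency license certificate present → met
2. state-licensed supervisors 0 < 3 → not met
3. condition 'provides executive protection' holds; use-of-force policy absent → not met
4. condition 'uses patrol vehicles' holds; employee dishonesty bond $20,000 ≥ $15,000 → met
5. complaints pending with the licensing board 0 ≤ 3 → met
6. certified firearms instructors 1 < 2 → not met
7. background re-screening 53 days ago vs limit 60 → met
8. firearms qualification 261 days ago vs limit 270 → met
9. assault-and-battery coverage $575,000 ≥ $375,000 → met
10. client-site audit 170 days ago vs limit 180 → met
Not met: 2, 3, 6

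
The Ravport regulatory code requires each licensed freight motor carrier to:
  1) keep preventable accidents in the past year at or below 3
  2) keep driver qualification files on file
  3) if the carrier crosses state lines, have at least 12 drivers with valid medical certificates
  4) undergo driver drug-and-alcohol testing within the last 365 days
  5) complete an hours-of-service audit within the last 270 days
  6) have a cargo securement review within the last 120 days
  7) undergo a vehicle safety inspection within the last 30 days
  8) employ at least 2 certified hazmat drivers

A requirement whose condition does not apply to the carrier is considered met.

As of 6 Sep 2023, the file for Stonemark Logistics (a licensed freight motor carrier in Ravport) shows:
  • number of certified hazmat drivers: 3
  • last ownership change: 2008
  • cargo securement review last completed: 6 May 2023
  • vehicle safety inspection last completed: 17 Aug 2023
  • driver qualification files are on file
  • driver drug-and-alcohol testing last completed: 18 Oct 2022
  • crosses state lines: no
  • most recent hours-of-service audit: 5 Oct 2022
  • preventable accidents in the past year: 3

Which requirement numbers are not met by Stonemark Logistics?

5, 6

1. preventable accidents in the past year 3 ≤ 3 → met
2. driver qualification files present → met
3. condition 'crosses state lines' does not hold → requirement n/a → met
4. driver drug-and-alcohol testing 323 days ago vs limit 365 → met
5. hours-of-service audit 336 days ago vs limit 270 → not met
6. cargo securement review 123 days ago vs limit 120 → not met
7. vehicle safety inspection 20 days ago vs limit 30 → met
8. certified hazmat drivers 3 ≥ 2 → met
Not met: 5, 6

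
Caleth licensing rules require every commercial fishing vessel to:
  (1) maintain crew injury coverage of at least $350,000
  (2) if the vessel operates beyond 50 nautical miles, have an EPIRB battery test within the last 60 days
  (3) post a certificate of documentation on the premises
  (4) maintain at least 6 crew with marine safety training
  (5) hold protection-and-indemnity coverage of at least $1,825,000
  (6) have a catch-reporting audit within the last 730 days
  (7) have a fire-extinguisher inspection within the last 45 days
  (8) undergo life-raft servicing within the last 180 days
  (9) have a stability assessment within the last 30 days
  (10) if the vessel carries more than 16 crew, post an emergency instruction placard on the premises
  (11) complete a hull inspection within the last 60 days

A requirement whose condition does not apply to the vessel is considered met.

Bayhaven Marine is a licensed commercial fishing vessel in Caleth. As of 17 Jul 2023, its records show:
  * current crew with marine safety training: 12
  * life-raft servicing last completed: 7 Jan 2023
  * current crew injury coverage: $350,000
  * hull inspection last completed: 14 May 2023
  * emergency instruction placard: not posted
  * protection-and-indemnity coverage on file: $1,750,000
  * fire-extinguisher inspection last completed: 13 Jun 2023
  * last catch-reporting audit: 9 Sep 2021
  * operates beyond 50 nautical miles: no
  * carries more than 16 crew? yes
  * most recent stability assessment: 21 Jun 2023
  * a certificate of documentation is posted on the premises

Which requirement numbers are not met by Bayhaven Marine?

5, 8, 10, 11

1. crew injury coverage $350,000 ≥ $350,000 → met
2. condition 'operates beyond 50 nautical miles' does not hold → requirement n/a → met
3. certificate of documentation present → met
4. crew with marine safety training 12 ≥ 6 → met
5. protection-and-indemnity coverage $1,750,000 < $1,825,000 → not met
6. catch-reporting audit 676 days ago vs limit 730 → met
7. fire-extinguisher inspection 34 days ago vs limit 45 → met
8. life-raft servicing 191 days ago vs limit 180 → not met
9. stability assessment 26 days ago vs limit 30 → met
10. condition 'carries more than 16 crew' holds; emergency instruction placard absent → not met
11. hull inspection 64 days ago vs limit 60 → not met
Not met: 5, 8, 10, 11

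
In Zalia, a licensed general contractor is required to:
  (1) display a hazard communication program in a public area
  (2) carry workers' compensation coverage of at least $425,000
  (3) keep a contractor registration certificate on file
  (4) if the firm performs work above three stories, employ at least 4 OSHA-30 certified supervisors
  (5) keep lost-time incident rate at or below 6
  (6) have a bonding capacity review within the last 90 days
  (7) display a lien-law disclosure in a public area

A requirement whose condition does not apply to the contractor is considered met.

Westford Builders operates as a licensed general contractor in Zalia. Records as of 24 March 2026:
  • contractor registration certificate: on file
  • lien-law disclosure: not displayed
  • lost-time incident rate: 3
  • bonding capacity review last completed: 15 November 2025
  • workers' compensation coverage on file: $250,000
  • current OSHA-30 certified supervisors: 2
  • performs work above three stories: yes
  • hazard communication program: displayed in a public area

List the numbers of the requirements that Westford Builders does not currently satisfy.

2, 4, 6, 7

1. hazard communication program present → met
2. workers' compensation coverage $250,000 < $425,000 → not met
3. contractor registration certificate present → met
4. condition 'performs work above three stories' holds; OSHA-30 certified supervisors 2 < 4 → not met
5. lost-time incident rate 3 ≤ 6 → met
6. bonding capacity review 129 days ago vs limit 90 → not met
7. lien-law disclosure absent → not met
Not met: 2, 4, 6, 7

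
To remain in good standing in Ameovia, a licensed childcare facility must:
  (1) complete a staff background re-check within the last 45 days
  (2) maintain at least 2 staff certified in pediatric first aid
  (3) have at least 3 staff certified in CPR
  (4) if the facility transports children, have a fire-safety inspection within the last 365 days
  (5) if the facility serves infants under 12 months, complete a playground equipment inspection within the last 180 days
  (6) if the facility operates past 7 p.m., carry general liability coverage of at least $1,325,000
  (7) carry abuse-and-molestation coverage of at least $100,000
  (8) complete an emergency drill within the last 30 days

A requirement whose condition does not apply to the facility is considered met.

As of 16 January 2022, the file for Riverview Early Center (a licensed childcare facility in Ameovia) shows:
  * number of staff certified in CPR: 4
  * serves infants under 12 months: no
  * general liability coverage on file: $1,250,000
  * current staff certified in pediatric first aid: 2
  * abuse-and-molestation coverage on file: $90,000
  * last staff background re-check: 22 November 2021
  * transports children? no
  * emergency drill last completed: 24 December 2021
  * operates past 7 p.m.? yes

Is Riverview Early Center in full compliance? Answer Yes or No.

1. staff background re-check 55 days ago vs limit 45 → not met
2. staff certified in pediatric first aid 2 ≥ 2 → met
3. staff certified in CPR 4 ≥ 3 → met
4. condition 'transports children' does not hold → requirement n/a → met
5. condition 'serves infants under 12 months' does not hold → requirement n/a → met
6. condition 'operates past 7 p.m.' holds; general liability coverage $1,250,000 < $1,325,000 → not met
7. abuse-and-molestation coverage $90,000 < $100,000 → not met
8. emergency drill 23 days ago vs limit 30 → met
Not met: 1, 6, 7

No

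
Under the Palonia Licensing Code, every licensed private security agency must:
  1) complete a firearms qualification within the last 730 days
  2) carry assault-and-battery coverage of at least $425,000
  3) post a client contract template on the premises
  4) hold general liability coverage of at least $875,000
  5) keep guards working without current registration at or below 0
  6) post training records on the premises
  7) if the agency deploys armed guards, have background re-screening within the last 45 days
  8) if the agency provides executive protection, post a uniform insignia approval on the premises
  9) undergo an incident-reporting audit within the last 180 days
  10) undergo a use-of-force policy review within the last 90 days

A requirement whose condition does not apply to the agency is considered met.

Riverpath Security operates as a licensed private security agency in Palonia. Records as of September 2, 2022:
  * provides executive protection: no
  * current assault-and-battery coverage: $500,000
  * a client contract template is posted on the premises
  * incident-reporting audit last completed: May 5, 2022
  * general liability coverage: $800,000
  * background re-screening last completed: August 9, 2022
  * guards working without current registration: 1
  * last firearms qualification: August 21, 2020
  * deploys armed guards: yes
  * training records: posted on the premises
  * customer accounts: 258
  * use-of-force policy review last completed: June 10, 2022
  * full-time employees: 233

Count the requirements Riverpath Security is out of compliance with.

1. firearms qualification 742 days ago vs limit 730 → not met
2. assault-and-battery coverage $500,000 ≥ $425,000 → met
3. client contract template present → met
4. general liability coverage $800,000 < $875,000 → not met
5. guards working without current registration 1 > 0 → not met
6. training records present → met
7. condition 'deploys armed guards' holds; background re-screening 24 days ago vs limit 45 → met
8. condition 'provides executive protection' does not hold → requirement n/a → met
9. incident-reporting audit 120 days ago vs limit 180 → met
10. use-of-force policy review 84 days ago vs limit 90 → met
Not met: 3 of 10

3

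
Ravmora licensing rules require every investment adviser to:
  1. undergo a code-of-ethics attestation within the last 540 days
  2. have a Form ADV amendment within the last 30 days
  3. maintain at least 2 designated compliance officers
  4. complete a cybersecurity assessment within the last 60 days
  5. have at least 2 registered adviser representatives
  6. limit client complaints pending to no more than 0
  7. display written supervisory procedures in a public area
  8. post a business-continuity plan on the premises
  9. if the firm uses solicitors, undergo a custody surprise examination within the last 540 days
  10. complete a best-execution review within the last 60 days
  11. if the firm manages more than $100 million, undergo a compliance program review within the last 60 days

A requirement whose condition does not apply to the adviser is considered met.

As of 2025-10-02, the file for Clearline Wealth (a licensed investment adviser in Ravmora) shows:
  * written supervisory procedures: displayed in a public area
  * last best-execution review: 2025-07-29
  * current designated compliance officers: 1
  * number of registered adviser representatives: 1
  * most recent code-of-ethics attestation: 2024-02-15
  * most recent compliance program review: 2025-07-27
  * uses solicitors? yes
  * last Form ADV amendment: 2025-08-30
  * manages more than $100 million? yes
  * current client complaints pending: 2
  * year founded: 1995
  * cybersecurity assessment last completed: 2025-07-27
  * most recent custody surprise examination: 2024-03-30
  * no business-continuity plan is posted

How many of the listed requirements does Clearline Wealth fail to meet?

1. code-of-ethics attestation 595 days ago vs limit 540 → not met
2. Form ADV amendment 33 days ago vs limit 30 → not met
3. designated compliance officers 1 < 2 → not met
4. cybersecurity assessment 67 days ago vs limit 60 → not met
5. registered adviser representatives 1 < 2 → not met
6. client complaints pending 2 > 0 → not met
7. written supervisory procedures present → met
8. business-continuity plan absent → not met
9. condition 'uses solicitors' holds; custody surprise examination 551 days ago vs limit 540 → not met
10. best-execution review 65 days ago vs limit 60 → not met
11. condition 'manages more than $100 million' holds; compliance program review 67 days ago vs limit 60 → not met
Not met: 10 of 11

10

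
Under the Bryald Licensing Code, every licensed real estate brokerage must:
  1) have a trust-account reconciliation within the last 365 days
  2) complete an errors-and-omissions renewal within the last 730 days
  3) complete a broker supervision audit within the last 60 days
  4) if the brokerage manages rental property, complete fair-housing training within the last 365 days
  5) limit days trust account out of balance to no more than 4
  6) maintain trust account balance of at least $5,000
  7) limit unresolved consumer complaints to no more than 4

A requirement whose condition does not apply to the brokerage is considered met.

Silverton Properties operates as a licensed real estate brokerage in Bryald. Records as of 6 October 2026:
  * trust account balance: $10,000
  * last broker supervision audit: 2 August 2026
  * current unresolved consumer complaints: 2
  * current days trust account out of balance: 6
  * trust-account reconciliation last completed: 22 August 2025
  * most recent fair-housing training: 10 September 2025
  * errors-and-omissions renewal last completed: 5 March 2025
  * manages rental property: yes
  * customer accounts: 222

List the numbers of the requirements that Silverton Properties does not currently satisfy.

1. trust-account reconciliation 410 days ago vs limit 365 → not met
2. errors-and-omissions renewal 580 days ago vs limit 730 → met
3. broker supervision audit 65 days ago vs limit 60 → not met
4. condition 'manages rental property' holds; fair-housing training 391 days ago vs limit 365 → not met
5. days trust account out of balance 6 > 4 → not met
6. trust account balance $10,000 ≥ $5,000 → met
7. unresolved consumer complaints 2 ≤ 4 → met
Not met: 1, 3, 4, 5

1, 3, 4, 5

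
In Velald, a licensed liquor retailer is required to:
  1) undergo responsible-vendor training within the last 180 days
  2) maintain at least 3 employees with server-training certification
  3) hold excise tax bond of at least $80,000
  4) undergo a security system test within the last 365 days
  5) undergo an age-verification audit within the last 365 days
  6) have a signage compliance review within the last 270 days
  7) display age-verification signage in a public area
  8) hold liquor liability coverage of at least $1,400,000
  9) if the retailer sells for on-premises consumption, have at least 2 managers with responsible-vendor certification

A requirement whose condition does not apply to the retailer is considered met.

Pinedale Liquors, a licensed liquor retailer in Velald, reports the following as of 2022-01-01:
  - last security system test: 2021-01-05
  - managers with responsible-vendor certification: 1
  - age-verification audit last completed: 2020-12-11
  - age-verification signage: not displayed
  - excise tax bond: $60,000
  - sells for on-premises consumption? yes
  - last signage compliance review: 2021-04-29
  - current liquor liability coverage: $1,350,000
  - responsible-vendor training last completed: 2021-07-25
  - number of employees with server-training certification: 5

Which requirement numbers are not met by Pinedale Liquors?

3, 5, 7, 8, 9

1. responsible-vendor training 160 days ago vs limit 180 → met
2. employees with server-training certification 5 ≥ 3 → met
3. excise tax bond $60,000 < $80,000 → not met
4. security system test 361 days ago vs limit 365 → met
5. age-verification audit 386 days ago vs limit 365 → not met
6. signage compliance review 247 days ago vs limit 270 → met
7. age-verification signage absent → not met
8. liquor liability coverage $1,350,000 < $1,400,000 → not met
9. condition 'sells for on-premises consumption' holds; managers with responsible-vendor certification 1 < 2 → not met
Not met: 3, 5, 7, 8, 9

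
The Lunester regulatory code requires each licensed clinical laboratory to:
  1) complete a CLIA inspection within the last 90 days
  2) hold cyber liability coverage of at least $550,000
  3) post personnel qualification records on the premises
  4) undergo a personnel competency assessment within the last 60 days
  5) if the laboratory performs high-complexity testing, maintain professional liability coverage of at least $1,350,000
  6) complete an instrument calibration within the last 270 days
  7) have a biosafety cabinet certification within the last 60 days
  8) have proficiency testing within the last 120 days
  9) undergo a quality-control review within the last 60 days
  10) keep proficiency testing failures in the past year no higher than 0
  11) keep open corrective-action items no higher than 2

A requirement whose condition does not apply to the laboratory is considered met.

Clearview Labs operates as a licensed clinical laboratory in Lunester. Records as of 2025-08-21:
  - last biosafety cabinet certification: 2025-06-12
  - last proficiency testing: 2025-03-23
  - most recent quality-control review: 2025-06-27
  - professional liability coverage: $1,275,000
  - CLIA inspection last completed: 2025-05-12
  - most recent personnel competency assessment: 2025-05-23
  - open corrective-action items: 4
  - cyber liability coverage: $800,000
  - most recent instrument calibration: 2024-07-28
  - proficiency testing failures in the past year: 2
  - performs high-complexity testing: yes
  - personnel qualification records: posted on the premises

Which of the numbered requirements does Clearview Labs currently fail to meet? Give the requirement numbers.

1. CLIA inspection 101 days ago vs limit 90 → not met
2. cyber liability coverage $800,000 ≥ $550,000 → met
3. personnel qualification records present → met
4. personnel competency assessment 90 days ago vs limit 60 → not met
5. condition 'performs high-complexity testing' holds; professional liability coverage $1,275,000 < $1,350,000 → not met
6. instrument calibration 389 days ago vs limit 270 → not met
7. biosafety cabinet certification 70 days ago vs limit 60 → not met
8. proficiency testing 151 days ago vs limit 120 → not met
9. quality-control review 55 days ago vs limit 60 → met
10. proficiency testing failures in the past year 2 > 0 → not met
11. open corrective-action items 4 > 2 → not met
Not met: 1, 4, 5, 6, 7, 8, 10, 11

1, 4, 5, 6, 7, 8, 10, 11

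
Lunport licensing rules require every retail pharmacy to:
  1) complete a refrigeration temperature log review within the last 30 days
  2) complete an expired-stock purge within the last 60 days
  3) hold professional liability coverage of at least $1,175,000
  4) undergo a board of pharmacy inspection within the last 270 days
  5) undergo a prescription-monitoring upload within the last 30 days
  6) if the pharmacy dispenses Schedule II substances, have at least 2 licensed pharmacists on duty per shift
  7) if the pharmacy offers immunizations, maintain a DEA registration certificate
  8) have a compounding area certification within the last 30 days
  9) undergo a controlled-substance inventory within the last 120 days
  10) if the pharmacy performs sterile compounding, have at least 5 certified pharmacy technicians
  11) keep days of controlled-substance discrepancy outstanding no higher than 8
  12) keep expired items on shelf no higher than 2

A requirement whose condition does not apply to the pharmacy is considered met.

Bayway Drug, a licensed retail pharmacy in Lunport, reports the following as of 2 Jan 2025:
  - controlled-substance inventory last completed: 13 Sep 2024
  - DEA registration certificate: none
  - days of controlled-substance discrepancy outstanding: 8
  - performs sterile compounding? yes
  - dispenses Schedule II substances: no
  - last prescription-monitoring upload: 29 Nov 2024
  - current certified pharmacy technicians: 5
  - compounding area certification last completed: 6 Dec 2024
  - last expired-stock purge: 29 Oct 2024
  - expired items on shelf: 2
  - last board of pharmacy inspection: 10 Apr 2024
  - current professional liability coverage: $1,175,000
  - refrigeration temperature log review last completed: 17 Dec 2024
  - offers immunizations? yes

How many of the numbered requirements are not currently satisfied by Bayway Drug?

1. refrigeration temperature log review 16 days ago vs limit 30 → met
2. expired-stock purge 65 days ago vs limit 60 → not met
3. professional liability coverage $1,175,000 ≥ $1,175,000 → met
4. board of pharmacy inspection 267 days ago vs limit 270 → met
5. prescription-monitoring upload 34 days ago vs limit 30 → not met
6. condition 'dispenses Schedule II substances' does not hold → requirement n/a → met
7. condition 'offers immunizations' holds; DEA registration certificate absent → not met
8. compounding area certification 27 days ago vs limit 30 → met
9. controlled-substance inventory 111 days ago vs limit 120 → met
10. condition 'performs sterile compounding' holds; certified pharmacy technicians 5 ≥ 5 → met
11. days of controlled-substance discrepancy outstanding 8 ≤ 8 → met
12. expired items on shelf 2 ≤ 2 → met
Not met: 3 of 12

3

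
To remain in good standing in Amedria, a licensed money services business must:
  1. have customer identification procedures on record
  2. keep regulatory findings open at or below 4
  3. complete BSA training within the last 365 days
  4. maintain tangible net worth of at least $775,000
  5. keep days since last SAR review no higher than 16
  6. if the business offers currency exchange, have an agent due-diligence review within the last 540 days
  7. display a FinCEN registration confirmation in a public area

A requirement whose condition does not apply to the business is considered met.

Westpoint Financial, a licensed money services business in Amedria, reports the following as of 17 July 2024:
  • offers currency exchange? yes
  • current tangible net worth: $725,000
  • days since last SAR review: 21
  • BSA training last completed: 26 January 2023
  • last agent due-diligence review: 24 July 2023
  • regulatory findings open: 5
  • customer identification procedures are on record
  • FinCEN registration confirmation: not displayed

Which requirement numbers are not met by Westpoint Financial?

1. customer identification procedures present → met
2. regulatory findings open 5 > 4 → not met
3. BSA training 538 days ago vs limit 365 → not met
4. tangible net worth $725,000 < $775,000 → not met
5. days since last SAR review 21 > 16 → not met
6. condition 'offers currency exchange' holds; agent due-diligence review 359 days ago vs limit 540 → met
7. FinCEN registration confirmation absent → not met
Not met: 2, 3, 4, 5, 7

2, 3, 4, 5, 7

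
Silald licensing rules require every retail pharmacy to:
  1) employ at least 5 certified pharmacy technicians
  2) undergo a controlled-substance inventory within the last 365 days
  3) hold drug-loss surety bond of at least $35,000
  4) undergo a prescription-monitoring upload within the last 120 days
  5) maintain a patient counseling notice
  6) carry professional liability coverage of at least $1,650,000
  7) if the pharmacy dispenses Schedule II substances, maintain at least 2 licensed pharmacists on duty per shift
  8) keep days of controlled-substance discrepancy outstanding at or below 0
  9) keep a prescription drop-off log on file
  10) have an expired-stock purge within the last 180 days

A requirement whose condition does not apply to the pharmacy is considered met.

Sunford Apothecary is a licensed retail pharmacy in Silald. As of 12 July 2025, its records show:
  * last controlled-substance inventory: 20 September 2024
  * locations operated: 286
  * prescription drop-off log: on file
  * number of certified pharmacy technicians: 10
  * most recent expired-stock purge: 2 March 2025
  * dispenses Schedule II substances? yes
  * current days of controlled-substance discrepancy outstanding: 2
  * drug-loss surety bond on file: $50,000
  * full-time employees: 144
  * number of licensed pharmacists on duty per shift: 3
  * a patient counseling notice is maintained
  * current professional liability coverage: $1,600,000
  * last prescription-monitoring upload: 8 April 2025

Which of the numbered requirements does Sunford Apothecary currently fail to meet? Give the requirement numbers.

1. certified pharmacy technicians 10 ≥ 5 → met
2. controlled-substance inventory 295 days ago vs limit 365 → met
3. drug-loss surety bond $50,000 ≥ $35,000 → met
4. prescription-monitoring upload 95 days ago vs limit 120 → met
5. patient counseling notice present → met
6. professional liability coverage $1,600,000 < $1,650,000 → not met
7. condition 'dispenses Schedule II substances' holds; licensed pharmacists on duty per shift 3 ≥ 2 → met
8. days of controlled-substance discrepancy outstanding 2 > 0 → not met
9. prescription drop-off log present → met
10. expired-stock purge 132 days ago vs limit 180 → met
Not met: 6, 8

6, 8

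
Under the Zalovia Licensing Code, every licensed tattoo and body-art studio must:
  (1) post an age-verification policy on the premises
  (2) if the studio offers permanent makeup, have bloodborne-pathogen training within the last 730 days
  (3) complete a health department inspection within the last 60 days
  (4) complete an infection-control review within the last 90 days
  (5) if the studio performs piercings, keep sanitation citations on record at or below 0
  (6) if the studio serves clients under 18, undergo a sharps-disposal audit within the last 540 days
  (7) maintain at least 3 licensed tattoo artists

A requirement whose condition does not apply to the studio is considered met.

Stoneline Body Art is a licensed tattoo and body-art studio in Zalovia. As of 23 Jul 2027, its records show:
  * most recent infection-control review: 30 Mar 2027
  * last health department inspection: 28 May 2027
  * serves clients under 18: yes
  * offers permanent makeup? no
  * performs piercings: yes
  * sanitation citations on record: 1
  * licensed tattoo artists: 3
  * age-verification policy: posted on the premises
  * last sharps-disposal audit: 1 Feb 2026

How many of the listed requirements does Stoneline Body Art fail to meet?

2

1. age-verification policy present → met
2. condition 'offers permanent makeup' does not hold → requirement n/a → met
3. health department inspection 56 days ago vs limit 60 → met
4. infection-control review 115 days ago vs limit 90 → not met
5. condition 'performs piercings' holds; sanitation citations on record 1 > 0 → not met
6. condition 'serves clients under 18' holds; sharps-disposal audit 537 days ago vs limit 540 → met
7. licensed tattoo artists 3 ≥ 3 → met
Not met: 2 of 7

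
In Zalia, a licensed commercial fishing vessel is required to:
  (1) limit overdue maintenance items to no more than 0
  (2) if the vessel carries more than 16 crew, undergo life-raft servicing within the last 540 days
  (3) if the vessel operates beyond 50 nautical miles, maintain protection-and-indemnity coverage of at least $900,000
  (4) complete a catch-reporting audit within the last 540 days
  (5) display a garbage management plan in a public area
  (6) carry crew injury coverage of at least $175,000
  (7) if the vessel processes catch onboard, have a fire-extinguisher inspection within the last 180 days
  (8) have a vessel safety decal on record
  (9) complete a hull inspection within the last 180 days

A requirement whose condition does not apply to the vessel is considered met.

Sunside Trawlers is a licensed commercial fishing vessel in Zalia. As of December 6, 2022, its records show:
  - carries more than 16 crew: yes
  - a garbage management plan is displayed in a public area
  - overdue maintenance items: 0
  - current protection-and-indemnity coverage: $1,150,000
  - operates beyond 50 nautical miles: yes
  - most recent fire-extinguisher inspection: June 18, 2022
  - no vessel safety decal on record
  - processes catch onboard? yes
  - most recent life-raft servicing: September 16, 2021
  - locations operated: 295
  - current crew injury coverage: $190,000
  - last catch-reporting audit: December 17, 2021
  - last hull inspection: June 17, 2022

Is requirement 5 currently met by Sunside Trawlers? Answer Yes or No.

Yes

5. garbage management plan present → met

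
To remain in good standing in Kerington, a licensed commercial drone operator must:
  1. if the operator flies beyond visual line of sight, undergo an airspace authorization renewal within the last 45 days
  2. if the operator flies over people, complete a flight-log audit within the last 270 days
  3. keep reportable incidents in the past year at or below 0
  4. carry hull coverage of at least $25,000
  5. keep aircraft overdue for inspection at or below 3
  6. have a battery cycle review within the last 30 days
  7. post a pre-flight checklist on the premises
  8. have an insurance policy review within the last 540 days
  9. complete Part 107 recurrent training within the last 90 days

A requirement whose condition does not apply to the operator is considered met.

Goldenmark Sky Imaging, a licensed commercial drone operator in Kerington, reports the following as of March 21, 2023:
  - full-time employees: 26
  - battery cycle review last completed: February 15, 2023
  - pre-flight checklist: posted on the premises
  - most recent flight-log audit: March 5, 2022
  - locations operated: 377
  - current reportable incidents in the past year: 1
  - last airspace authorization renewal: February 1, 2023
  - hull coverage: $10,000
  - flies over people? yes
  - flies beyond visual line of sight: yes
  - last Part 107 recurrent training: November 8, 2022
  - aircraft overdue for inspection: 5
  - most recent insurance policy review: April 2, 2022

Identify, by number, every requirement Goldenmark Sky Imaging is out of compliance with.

1, 2, 3, 4, 5, 6, 9

1. condition 'flies beyond visual line of sight' holds; airspace authorization renewal 48 days ago vs limit 45 → not met
2. condition 'flies over people' holds; flight-log audit 381 days ago vs limit 270 → not met
3. reportable incidents in the past year 1 > 0 → not met
4. hull coverage $10,000 < $25,000 → not met
5. aircraft overdue for inspection 5 > 3 → not met
6. battery cycle review 34 days ago vs limit 30 → not met
7. pre-flight checklist present → met
8. insurance policy review 353 days ago vs limit 540 → met
9. Part 107 recurrent training 133 days ago vs limit 90 → not met
Not met: 1, 2, 3, 4, 5, 6, 9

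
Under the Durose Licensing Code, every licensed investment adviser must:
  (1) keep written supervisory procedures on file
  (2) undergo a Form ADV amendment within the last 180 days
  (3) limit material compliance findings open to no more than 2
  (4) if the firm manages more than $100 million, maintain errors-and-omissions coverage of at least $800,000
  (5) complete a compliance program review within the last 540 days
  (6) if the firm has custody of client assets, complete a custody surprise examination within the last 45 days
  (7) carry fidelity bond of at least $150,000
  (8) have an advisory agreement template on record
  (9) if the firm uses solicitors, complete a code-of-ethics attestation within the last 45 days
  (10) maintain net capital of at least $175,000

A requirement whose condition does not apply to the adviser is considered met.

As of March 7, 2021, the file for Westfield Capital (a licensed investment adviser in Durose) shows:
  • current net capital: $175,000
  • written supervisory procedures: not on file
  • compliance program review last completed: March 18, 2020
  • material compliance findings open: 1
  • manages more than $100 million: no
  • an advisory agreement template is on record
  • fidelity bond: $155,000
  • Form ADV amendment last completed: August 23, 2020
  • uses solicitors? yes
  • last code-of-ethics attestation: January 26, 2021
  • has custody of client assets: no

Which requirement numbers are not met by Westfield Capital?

1. written supervisory procedures absent → not met
2. Form ADV amendment 196 days ago vs limit 180 → not met
3. material compliance findings open 1 ≤ 2 → met
4. condition 'manages more than $100 million' does not hold → requirement n/a → met
5. compliance program review 354 days ago vs limit 540 → met
6. condition 'has custody of client assets' does not hold → requirement n/a → met
7. fidelity bond $155,000 ≥ $150,000 → met
8. advisory agreement template present → met
9. condition 'uses solicitors' holds; code-of-ethics attestation 40 days ago vs limit 45 → met
10. net capital $175,000 ≥ $175,000 → met
Not met: 1, 2

1, 2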